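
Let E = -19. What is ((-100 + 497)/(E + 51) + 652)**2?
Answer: 452030121/1024 ≈ 4.4144e+5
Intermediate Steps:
((-100 + 497)/(E + 51) + 652)**2 = ((-100 + 497)/(-19 + 51) + 652)**2 = (397/32 + 652)**2 = (21261/32)**2 = 452030121/1024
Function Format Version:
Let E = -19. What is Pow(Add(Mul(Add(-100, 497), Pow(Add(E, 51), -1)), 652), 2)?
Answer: Rational(452030121, 1024) ≈ 4.4144e+5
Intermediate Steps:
Pow(Add(Mul(Add(-100, 497), Pow(Add(E, 51), -1)), 652), 2) = Pow(Add(Mul(Add(-100, 497), Pow(Add(-19, 51), -1)), 652), 2) = Pow(Add(Mul(397, Pow(32, -1)), 652), 2) = Pow(Add(Mul(397, Rational(1, 32)), 652), 2) = Pow(Add(Rational(397, 32), 652), 2) = Pow(Rational(21261, 32), 2) = Rational(452030121, 1024)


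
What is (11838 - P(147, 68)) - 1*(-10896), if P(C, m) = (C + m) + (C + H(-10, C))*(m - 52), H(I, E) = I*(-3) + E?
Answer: 17335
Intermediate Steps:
H(I, E) = E - 3*I (H(I, E) = -3*I + E = E - 3*I)
P(C, m) = C + m + (-52 + m)*(30 + 2*C) (P(C, m) = (C + m) + (C + (C - 3*(-10)))*(m - 52) = (C + m) + (C + (C + 30))*(-52 + m) = (C + m) + (C + (30 + C))*(-52 + m) = (C + m) + (30 + 2*C)*(-52 + m) = (C + m) + (-52 + m)*(30 + 2*C) = C + m + (-52 + m)*(30 + 2*C))
(11838 - P(147, 68)) - 1*(-10896) = (11838 - (-1560 - 103*147 + 31*68 + 2*147*68)) - 1*(-10896) = (11838 - (-1560 - 15141 + 2108 + 19992)) + 10896 = (11838 - 1*5399) + 10896 = (11838 - 5399) + 10896 = 6439 + 10896 = 17335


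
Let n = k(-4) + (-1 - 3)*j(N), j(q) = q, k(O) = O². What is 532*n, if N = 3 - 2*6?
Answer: 27664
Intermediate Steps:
N = -9 (N = 3 - 12 = -9)
n = 52 (n = (-4)² + (-1 - 3)*(-9) = 16 - 4*(-9) = 16 + 36 = 52)
532*n = 532*52 = 27664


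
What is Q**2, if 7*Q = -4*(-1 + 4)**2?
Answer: 1296/49 ≈ 26.449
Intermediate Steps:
Q = -36/7 (Q = (-4*(-1 + 4)**2)/7 = (-4*3**2)/7 = (-4*9)/7 = (1/7)*(-36) = -36/7 ≈ -5.1429)
Q**2 = (-36/7)**2 = 1296/49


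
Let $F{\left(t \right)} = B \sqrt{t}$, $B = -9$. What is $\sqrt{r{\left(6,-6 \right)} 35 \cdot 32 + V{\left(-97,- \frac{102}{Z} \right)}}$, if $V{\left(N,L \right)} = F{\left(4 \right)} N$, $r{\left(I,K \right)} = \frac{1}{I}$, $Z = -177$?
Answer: $\frac{\sqrt{17394}}{3} \approx 43.962$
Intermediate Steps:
$F{\left(t \right)} = - 9 \sqrt{t}$
$V{\left(N,L \right)} = - 18 N$ ($V{\left(N,L \right)} = - 9 \sqrt{4} N = \left(-9\right) 2 N = - 18 N$)
$\sqrt{r{\left(6,-6 \right)} 35 \cdot 32 + V{\left(-97,- \frac{102}{Z} \right)}} = \sqrt{\frac{1}{6} \cdot 35 \cdot 32 - -1746} = \sqrt{\frac{1}{6} \cdot 35 \cdot 32 + 1746} = \sqrt{\frac{35}{6} \cdot 32 + 1746} = \sqrt{\frac{560}{3} + 1746} = \sqrt{\frac{5798}{3}} = \frac{\sqrt{17394}}{3}$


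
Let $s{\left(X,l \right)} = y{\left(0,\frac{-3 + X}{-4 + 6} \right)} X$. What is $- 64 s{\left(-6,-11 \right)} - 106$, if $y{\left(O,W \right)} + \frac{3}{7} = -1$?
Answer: $- \frac{4582}{7} \approx -654.57$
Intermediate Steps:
$y{\left(O,W \right)} = - \frac{10}{7}$ ($y{\left(O,W \right)} = - \frac{3}{7} - 1 = - \frac{10}{7}$)
$s{\left(X,l \right)} = - \frac{10 X}{7}$
$- 64 s{\left(-6,-11 \right)} - 106 = - 64 \left(\left(- \frac{10}{7}\right) \left(-6\right)\right) - 106 = \left(-64\right) \frac{60}{7} - 106 = - \frac{3840}{7} - 106 = - \frac{4582}{7}$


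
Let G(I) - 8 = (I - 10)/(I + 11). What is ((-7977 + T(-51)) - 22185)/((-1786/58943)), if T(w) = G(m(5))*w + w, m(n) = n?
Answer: 28863267183/28576 ≈ 1.0101e+6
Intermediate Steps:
G(I) = 8 + (-10 + I)/(11 + I) (G(I) = 8 + (I - 10)/(I + 11) = 8 + (-10 + I)/(11 + I))
T(w) = 139*w/16 (T(w) = (3*(26 + 3*5)/(11 + 5))*w + w = (3*(26 + 15)/16)*w + w = (3*(1/16)*41)*w + w = 123*w/16 + w = 139*w/16)
((-7977 + T(-51)) - 22185)/((-1786/58943)) = ((-7977 + (139/16)*(-51)) - 22185)/((-1786/58943)) = ((-7977 - 7089/16) - 22185)/((-1786*1/58943)) = (-134721/16 - 22185)/(-1786/58943) = -489681/16*(-58943/1786) = 28863267183/28576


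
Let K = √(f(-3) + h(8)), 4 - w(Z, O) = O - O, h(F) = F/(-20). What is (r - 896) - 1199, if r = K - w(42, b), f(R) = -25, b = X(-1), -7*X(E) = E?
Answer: -2099 + I*√635/5 ≈ -2099.0 + 5.0398*I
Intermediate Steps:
X(E) = -E/7
b = ⅐ (b = -⅐*(-1) = ⅐ ≈ 0.14286)
h(F) = -F/20 (h(F) = F*(-1/20) = -F/20)
w(Z, O) = 4 (w(Z, O) = 4 - (O - O) = 4 - 1*0 = 4 + 0 = 4)
K = I*√635/5 (K = √(-25 - 1/20*8) = √(-25 - ⅖) = √(-127/5) = I*√635/5 ≈ 5.0398*I)
r = -4 + I*√635/5 (r = I*√635/5 - 1*4 = I*√635/5 - 4 = -4 + I*√635/5 ≈ -4.0 + 5.0398*I)
(r - 896) - 1199 = ((-4 + I*√635/5) - 896) - 1199 = (-900 + I*√635/5) - 1199 = -2099 + I*√635/5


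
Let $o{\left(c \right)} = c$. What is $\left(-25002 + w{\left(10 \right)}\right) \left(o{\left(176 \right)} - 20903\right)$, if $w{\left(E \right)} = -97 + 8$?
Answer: $520061157$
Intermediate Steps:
$w{\left(E \right)} = -89$
$\left(-25002 + w{\left(10 \right)}\right) \left(o{\left(176 \right)} - 20903\right) = \left(-25002 - 89\right) \left(176 - 20903\right) = \left(-25091\right) \left(-20727\right) = 520061157$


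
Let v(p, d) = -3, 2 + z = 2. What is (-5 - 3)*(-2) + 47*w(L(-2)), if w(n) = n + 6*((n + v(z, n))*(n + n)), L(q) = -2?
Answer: 5562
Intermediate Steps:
z = 0 (z = -2 + 2 = 0)
w(n) = n + 12*n*(-3 + n) (w(n) = n + 6*((n - 3)*(n + n)) = n + 6*((-3 + n)*(2*n)) = n + 6*(2*n*(-3 + n)) = n + 12*n*(-3 + n))
(-5 - 3)*(-2) + 47*w(L(-2)) = (-5 - 3)*(-2) + 47*(-2*(-35 + 12*(-2))) = -8*(-2) + 47*(-2*(-35 - 24)) = 16 + 47*(-2*(-59)) = 16 + 47*118 = 16 + 5546 = 5562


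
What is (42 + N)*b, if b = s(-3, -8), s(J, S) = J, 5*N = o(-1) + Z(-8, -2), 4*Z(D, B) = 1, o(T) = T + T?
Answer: -2499/20 ≈ -124.95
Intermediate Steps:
o(T) = 2*T
Z(D, B) = ¼ (Z(D, B) = (¼)*1 = ¼)
N = -7/20 (N = (2*(-1) + ¼)/5 = (-2 + ¼)/5 = (⅕)*(-7/4) = -7/20 ≈ -0.35000)
b = -3
(42 + N)*b = (42 - 7/20)*(-3) = (833/20)*(-3) = -2499/20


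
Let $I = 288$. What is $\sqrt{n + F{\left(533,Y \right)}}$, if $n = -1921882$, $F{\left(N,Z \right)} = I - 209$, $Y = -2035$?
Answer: $i \sqrt{1921803} \approx 1386.3 i$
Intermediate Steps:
$F{\left(N,Z \right)} = 79$ ($F{\left(N,Z \right)} = 288 - 209 = 79$)
$\sqrt{n + F{\left(533,Y \right)}} = \sqrt{-1921882 + 79} = \sqrt{-1921803} = i \sqrt{1921803}$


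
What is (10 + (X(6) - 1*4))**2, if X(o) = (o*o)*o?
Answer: 49284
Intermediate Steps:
X(o) = o**3 (X(o) = o**2*o = o**3)
(10 + (X(6) - 1*4))**2 = (10 + (6**3 - 1*4))**2 = (10 + (216 - 4))**2 = (10 + 212)**2 = 222**2 = 49284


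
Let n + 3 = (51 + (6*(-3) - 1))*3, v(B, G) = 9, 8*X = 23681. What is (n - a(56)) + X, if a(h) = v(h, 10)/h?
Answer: 85483/28 ≈ 3053.0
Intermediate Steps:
X = 23681/8 (X = (⅛)*23681 = 23681/8 ≈ 2960.1)
n = 93 (n = -3 + (51 + (6*(-3) - 1))*3 = -3 + (51 + (-18 - 1))*3 = -3 + (51 - 19)*3 = -3 + 32*3 = -3 + 96 = 93)
a(h) = 9/h
(n - a(56)) + X = (93 - 9/56) + 23681/8 = 5199/56 + 23681/8 = 85483/28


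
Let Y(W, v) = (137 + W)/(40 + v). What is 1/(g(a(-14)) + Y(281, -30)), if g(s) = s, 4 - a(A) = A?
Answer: 5/299 ≈ 0.016722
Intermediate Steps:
a(A) = 4 - A
Y(W, v) = (137 + W)/(40 + v)
1/(g(a(-14)) + Y(281, -30)) = 1/((4 - 1*(-14)) + (137 + 281)/(40 - 30)) = 1/((4 + 14) + 418/10) = 1/(18 + (⅒)*418) = 1/(18 + 209/5) = 1/(299/5) = 5/299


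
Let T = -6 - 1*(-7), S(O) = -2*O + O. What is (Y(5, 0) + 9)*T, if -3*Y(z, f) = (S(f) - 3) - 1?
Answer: 31/3 ≈ 10.333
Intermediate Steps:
S(O) = -O
T = 1 (T = -6 + 7 = 1)
Y(z, f) = 4/3 + f/3 (Y(z, f) = -((-f - 3) - 1)/3 = -((-3 - f) - 1)/3 = -(-4 - f)/3 = 4/3 + f/3)
(Y(5, 0) + 9)*T = ((4/3 + (⅓)*0) + 9)*1 = ((4/3 + 0) + 9)*1 = (4/3 + 9)*1 = (31/3)*1 = 31/3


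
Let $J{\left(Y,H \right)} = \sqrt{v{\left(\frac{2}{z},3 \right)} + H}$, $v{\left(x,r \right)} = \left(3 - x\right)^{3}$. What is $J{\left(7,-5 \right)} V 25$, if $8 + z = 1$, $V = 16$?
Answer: $\frac{800 \sqrt{18291}}{49} \approx 2208.1$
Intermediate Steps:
$z = -7$ ($z = -8 + 1 = -7$)
$J{\left(Y,H \right)} = \sqrt{\frac{12167}{343} + H}$ ($J{\left(Y,H \right)} = \sqrt{- \left(-3 + \frac{2}{-7}\right)^{3} + H} = \sqrt{- \left(-3 + 2 \left(- \frac{1}{7}\right)\right)^{3} + H} = \sqrt{- \left(-3 - \frac{2}{7}\right)^{3} + H} = \sqrt{- \left(- \frac{23}{7}\right)^{3} + H} = \sqrt{\left(-1\right) \left(- \frac{12167}{343}\right) + H} = \sqrt{\frac{12167}{343} + H}$)
$J{\left(7,-5 \right)} V 25 = \frac{\sqrt{85169 + 2401 \left(-5\right)}}{49} \cdot 16 \cdot 25 = \frac{\sqrt{85169 - 12005}}{49} \cdot 16 \cdot 25 = \frac{\sqrt{73164}}{49} \cdot 16 \cdot 25 = \frac{2 \sqrt{18291}}{49} \cdot 16 \cdot 25 = \frac{32 \sqrt{18291}}{49} \cdot 25 = \frac{800 \sqrt{18291}}{49}$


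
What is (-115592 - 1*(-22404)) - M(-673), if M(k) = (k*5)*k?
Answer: -2357833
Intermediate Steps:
M(k) = 5*k² (M(k) = (5*k)*k = 5*k²)
(-115592 - 1*(-22404)) - M(-673) = (-115592 - 1*(-22404)) - 5*(-673)² = (-115592 + 22404) - 5*452929 = -93188 - 1*2264645 = -93188 - 2264645 = -2357833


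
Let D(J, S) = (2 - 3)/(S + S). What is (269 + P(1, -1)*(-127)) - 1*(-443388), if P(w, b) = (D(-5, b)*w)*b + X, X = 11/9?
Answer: 7984175/18 ≈ 4.4357e+5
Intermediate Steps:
D(J, S) = -1/(2*S)
X = 11/9 (X = 11*(⅑) = 11/9 ≈ 1.2222)
P(w, b) = 11/9 - w/2 (P(w, b) = ((-1/(2*b))*w)*b + 11/9 = (-w/(2*b))*b + 11/9 = -w/2 + 11/9 = 11/9 - w/2)
(269 + P(1, -1)*(-127)) - 1*(-443388) = (269 + (11/9 - ½*1)*(-127)) - 1*(-443388) = (269 + (11/9 - ½)*(-127)) + 443388 = (269 + (13/18)*(-127)) + 443388 = (269 - 1651/18) + 443388 = 3191/18 + 443388 = 7984175/18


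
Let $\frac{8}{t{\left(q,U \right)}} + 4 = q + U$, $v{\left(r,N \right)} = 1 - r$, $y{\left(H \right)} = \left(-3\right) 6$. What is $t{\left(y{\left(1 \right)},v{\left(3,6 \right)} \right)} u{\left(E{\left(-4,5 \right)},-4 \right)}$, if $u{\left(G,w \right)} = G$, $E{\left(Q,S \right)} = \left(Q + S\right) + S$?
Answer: $-2$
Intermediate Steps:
$E{\left(Q,S \right)} = Q + 2 S$
$y{\left(H \right)} = -18$
$t{\left(q,U \right)} = \frac{8}{-4 + U + q}$ ($t{\left(q,U \right)} = \frac{8}{-4 + \left(q + U\right)} = \frac{8}{-4 + \left(U + q\right)} = \frac{8}{-4 + U + q}$)
$t{\left(y{\left(1 \right)},v{\left(3,6 \right)} \right)} u{\left(E{\left(-4,5 \right)},-4 \right)} = \frac{8}{-4 + \left(1 - 3\right) - 18} \left(-4 + 2 \cdot 5\right) = \frac{8}{-4 + \left(1 - 3\right) - 18} \left(-4 + 10\right) = \frac{8}{-4 - 2 - 18} \cdot 6 = \frac{8}{-24} \cdot 6 = 8 \left(- \frac{1}{24}\right) 6 = \left(- \frac{1}{3}\right) 6 = -2$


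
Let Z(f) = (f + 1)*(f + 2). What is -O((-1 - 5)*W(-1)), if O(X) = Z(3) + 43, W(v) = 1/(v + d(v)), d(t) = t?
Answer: -63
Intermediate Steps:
Z(f) = (1 + f)*(2 + f)
W(v) = 1/(2*v) (W(v) = 1/(v + v) = 1/(2*v))
O(X) = 63 (O(X) = (2 + 3² + 3*3) + 43 = (2 + 9 + 9) + 43 = 20 + 43 = 63)
-O((-1 - 5)*W(-1)) = -1*63 = -63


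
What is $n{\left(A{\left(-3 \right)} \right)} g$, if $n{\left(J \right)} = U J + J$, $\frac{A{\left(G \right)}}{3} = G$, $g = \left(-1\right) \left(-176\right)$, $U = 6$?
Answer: $-11088$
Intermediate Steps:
$g = 176$
$A{\left(G \right)} = 3 G$
$n{\left(J \right)} = 7 J$ ($n{\left(J \right)} = 6 J + J = 7 J$)
$n{\left(A{\left(-3 \right)} \right)} g = 7 \cdot 3 \left(-3\right) 176 = 7 \left(-9\right) 176 = \left(-63\right) 176 = -11088$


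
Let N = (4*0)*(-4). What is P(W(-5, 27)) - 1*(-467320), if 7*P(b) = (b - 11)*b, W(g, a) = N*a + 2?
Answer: 3271222/7 ≈ 4.6732e+5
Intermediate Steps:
N = 0 (N = 0*(-4) = 0)
W(g, a) = 2 (W(g, a) = 0*a + 2 = 0 + 2 = 2)
P(b) = b*(-11 + b)/7 (P(b) = ((b - 11)*b)/7 = ((-11 + b)*b)/7 = (b*(-11 + b))/7 = b*(-11 + b)/7)
P(W(-5, 27)) - 1*(-467320) = (⅐)*2*(-11 + 2) - 1*(-467320) = (⅐)*2*(-9) + 467320 = -18/7 + 467320 = 3271222/7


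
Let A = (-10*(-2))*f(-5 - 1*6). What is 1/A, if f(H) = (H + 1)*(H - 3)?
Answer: 1/2800 ≈ 0.00035714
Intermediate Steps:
f(H) = (1 + H)*(-3 + H)
A = 2800 (A = (-10*(-2))*(-3 + (-5 - 1*6)² - 2*(-5 - 1*6)) = 20*(-3 + (-5 - 6)² - 2*(-5 - 6)) = 20*(-3 + (-11)² - 2*(-11)) = 20*(-3 + 121 + 22) = 20*140 = 2800)
1/A = 1/2800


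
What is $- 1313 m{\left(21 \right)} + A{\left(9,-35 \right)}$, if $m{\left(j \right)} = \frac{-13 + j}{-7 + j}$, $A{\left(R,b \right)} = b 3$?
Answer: $- \frac{5987}{7} \approx -855.29$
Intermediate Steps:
$A{\left(R,b \right)} = 3 b$
$m{\left(j \right)} = \frac{-13 + j}{-7 + j}$
$- 1313 m{\left(21 \right)} + A{\left(9,-35 \right)} = - 1313 \frac{-13 + 21}{-7 + 21} + 3 \left(-35\right) = - 1313 \cdot \frac{1}{14} \cdot 8 - 105 = \left(-1313\right) \frac{4}{7} - 105 = - \frac{5252}{7} - 105 = - \frac{5987}{7}$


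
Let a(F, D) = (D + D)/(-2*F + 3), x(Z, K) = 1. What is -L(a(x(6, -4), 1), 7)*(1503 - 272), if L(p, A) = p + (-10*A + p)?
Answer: 81246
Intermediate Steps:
a(F, D) = 2*D/(3 - 2*F) (a(F, D) = (2*D)/(3 - 2*F) = 2*D/(3 - 2*F))
L(p, A) = -10*A + 2*p (L(p, A) = p + (p - 10*A) = -10*A + 2*p)
-L(a(x(6, -4), 1), 7)*(1503 - 272) = -(-10*7 + 2*(-2*1/(-3 + 2*1)))*(1503 - 272) = -(-70 + 2*(-2*1/(-3 + 2)))*1231 = -(-70 + 2*(-2*1/(-1)))*1231 = -(-70 + 2*(-2*1*(-1)))*1231 = -(-70 + 2*2)*1231 = -(-70 + 4)*1231 = -(-66)*1231 = -1*(-81246) = 81246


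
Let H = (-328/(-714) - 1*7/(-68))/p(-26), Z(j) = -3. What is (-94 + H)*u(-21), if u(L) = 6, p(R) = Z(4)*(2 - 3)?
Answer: -401893/714 ≈ -562.88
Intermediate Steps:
p(R) = 3 (p(R) = -3*(2 - 3) = -3*(-1) = 3)
H = 803/4284 (H = (-328/(-714) - 1*7/(-68))/3 = (-328*(-1/714) - 7*(-1/68))*(⅓) = (164/357 + 7/68)*(⅓) = (803/1428)*(⅓) = 803/4284 ≈ 0.18744)
(-94 + H)*u(-21) = (-94 + 803/4284)*6 = -401893/4284*6 = -401893/714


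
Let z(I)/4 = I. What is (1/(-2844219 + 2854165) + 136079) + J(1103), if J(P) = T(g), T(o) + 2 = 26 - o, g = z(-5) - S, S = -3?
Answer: 1353849521/9946 ≈ 1.3612e+5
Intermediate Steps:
z(I) = 4*I
g = -17 (g = 4*(-5) - 1*(-3) = -20 + 3 = -17)
T(o) = 24 - o (T(o) = -2 + (26 - o) = 24 - o)
J(P) = 41 (J(P) = 24 - 1*(-17) = 24 + 17 = 41)
(1/(-2844219 + 2854165) + 136079) + J(1103) = (1/(-2844219 + 2854165) + 136079) + 41 = (1/9946 + 136079) + 41 = 1353441735/9946 + 41 = 1353849521/9946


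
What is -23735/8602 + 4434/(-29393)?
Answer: -43281419/14872858 ≈ -2.9101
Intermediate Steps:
-23735/8602 + 4434/(-29393) = -23735*1/8602 + 4434*(-1/29393) = -23735/8602 - 4434/29393 = -43281419/14872858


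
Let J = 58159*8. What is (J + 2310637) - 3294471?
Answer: -518562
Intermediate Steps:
J = 465272
(J + 2310637) - 3294471 = (465272 + 2310637) - 3294471 = 2775909 - 3294471 = -518562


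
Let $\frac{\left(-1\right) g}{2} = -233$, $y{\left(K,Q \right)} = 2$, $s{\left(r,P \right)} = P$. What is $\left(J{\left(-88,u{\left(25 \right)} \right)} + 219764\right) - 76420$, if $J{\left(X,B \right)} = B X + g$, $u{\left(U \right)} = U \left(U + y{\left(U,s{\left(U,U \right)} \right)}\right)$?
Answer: $84410$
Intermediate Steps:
$g = 466$ ($g = \left(-2\right) \left(-233\right) = 466$)
$u{\left(U \right)} = U \left(2 + U\right)$ ($u{\left(U \right)} = U \left(U + 2\right) = U \left(2 + U\right)$)
$J{\left(X,B \right)} = 466 + B X$ ($J{\left(X,B \right)} = B X + 466 = 466 + B X$)
$\left(J{\left(-88,u{\left(25 \right)} \right)} + 219764\right) - 76420 = \left(\left(466 + 25 \left(2 + 25\right) \left(-88\right)\right) + 219764\right) - 76420 = \left(\left(466 + 25 \cdot 27 \left(-88\right)\right) + 219764\right) - 76420 = \left(\left(466 + 675 \left(-88\right)\right) + 219764\right) - 76420 = \left(\left(466 - 59400\right) + 219764\right) - 76420 = \left(-58934 + 219764\right) - 76420 = 160830 - 76420 = 84410$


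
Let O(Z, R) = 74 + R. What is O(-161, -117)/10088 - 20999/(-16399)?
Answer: 9179685/7192744 ≈ 1.2762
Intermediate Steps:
O(-161, -117)/10088 - 20999/(-16399) = (74 - 117)/10088 - 20999/(-16399) = -43*1/10088 - 20999*(-1/16399) = -43/10088 + 913/713 = 9179685/7192744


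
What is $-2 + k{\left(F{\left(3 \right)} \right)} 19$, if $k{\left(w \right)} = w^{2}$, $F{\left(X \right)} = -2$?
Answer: $74$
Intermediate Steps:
$-2 + k{\left(F{\left(3 \right)} \right)} 19 = -2 + \left(-2\right)^{2} \cdot 19 = -2 + 4 \cdot 19 = -2 + 76 = 74$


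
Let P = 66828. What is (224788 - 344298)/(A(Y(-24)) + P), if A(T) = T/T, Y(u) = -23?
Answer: -119510/66829 ≈ -1.7883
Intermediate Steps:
A(T) = 1
(224788 - 344298)/(A(Y(-24)) + P) = (224788 - 344298)/(1 + 66828) = -119510/66829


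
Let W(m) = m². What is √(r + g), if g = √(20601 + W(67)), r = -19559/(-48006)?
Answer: √(104327706 + 256064004*√25090)/16002 ≈ 12.602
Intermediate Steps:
r = 19559/48006 (r = -19559*(-1/48006) = 19559/48006 ≈ 0.40743)
g = √25090 (g = √(20601 + 67²) = √(20601 + 4489) = √25090 ≈ 158.40)
√(r + g) = √(19559/48006 + √25090)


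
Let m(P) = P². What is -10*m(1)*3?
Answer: -30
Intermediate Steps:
-10*m(1)*3 = -10*1²*3 = -10*1*3 = -10*3 = -30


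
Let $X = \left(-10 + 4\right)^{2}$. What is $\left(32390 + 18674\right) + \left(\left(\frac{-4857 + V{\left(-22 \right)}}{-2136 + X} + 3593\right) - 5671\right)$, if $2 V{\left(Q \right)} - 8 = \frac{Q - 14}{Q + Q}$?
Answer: $\frac{323322851}{6600} \approx 48988.0$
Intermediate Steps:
$V{\left(Q \right)} = 4 + \frac{-14 + Q}{4 Q}$ ($V{\left(Q \right)} = 4 + \frac{\left(Q - 14\right) \frac{1}{Q + Q}}{2} = 4 + \frac{\left(-14 + Q\right) \frac{1}{2 Q}}{2} = 4 + \frac{\frac{1}{2} \frac{1}{Q} \left(-14 + Q\right)}{2} = 4 + \frac{-14 + Q}{4 Q}$)
$X = 36$ ($X = \left(-6\right)^{2} = 36$)
$\left(32390 + 18674\right) + \left(\left(\frac{-4857 + V{\left(-22 \right)}}{-2136 + X} + 3593\right) - 5671\right) = \left(32390 + 18674\right) - \left(2078 - \frac{-4857 + \frac{-14 + 17 \left(-22\right)}{4 \left(-22\right)}}{-2136 + 36}\right) = 51064 - \left(2078 - \frac{-4857 + \frac{1}{4} \left(- \frac{1}{22}\right) \left(-14 - 374\right)}{-2100}\right) = 51064 - \left(2078 - \left(-4857 + \frac{1}{4} \left(- \frac{1}{22}\right) \left(-388\right)\right) \left(- \frac{1}{2100}\right)\right) = 51064 - \left(2078 - \left(-4857 + \frac{97}{22}\right) \left(- \frac{1}{2100}\right)\right) = 51064 + \left(\left(\left(- \frac{106757}{22}\right) \left(- \frac{1}{2100}\right) + 3593\right) - 5671\right) = 51064 + \left(\left(\frac{15251}{6600} + 3593\right) - 5671\right) = 51064 + \left(\frac{23729051}{6600} - 5671\right) = 51064 - \frac{13699549}{6600} = \frac{323322851}{6600}$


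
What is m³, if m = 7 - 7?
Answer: 0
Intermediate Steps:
m = 0
m³ = 0³ = 0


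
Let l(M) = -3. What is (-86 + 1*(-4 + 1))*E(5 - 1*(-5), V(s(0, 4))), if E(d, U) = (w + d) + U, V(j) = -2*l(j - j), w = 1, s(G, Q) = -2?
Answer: -1513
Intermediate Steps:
V(j) = 6 (V(j) = -2*(-3) = 6)
E(d, U) = 1 + U + d (E(d, U) = (1 + d) + U = 1 + U + d)
(-86 + 1*(-4 + 1))*E(5 - 1*(-5), V(s(0, 4))) = (-86 + 1*(-4 + 1))*(1 + 6 + (5 - 1*(-5))) = (-86 + 1*(-3))*(1 + 6 + (5 + 5)) = (-86 - 3)*(1 + 6 + 10) = -89*17 = -1513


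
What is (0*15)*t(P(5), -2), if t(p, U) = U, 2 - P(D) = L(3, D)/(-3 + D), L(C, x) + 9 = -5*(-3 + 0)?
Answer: 0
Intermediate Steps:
L(C, x) = 6 (L(C, x) = -9 - 5*(-3 + 0) = -9 - 5*(-3) = -9 + 15 = 6)
P(D) = 2 - 6/(-3 + D)
(0*15)*t(P(5), -2) = (0*15)*(-2) = 0*(-2) = 0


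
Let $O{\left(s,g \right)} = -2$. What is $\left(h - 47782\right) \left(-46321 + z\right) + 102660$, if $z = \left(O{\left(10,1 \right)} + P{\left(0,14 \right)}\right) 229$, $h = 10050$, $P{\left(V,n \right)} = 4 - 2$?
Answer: $1747886632$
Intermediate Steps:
$P{\left(V,n \right)} = 2$ ($P{\left(V,n \right)} = 4 - 2 = 2$)
$z = 0$ ($z = \left(-2 + 2\right) 229 = 0 \cdot 229 = 0$)
$\left(h - 47782\right) \left(-46321 + z\right) + 102660 = \left(10050 - 47782\right) \left(-46321 + 0\right) + 102660 = \left(10050 - 47782\right) \left(-46321\right) + 102660 = \left(-37732\right) \left(-46321\right) + 102660 = 1747783972 + 102660 = 1747886632$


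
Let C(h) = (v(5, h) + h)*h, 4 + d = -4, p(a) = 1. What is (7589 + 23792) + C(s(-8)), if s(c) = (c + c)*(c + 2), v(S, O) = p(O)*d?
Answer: 39829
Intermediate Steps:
d = -8 (d = -4 - 4 = -8)
v(S, O) = -8 (v(S, O) = 1*(-8) = -8)
s(c) = 2*c*(2 + c) (s(c) = (2*c)*(2 + c) = 2*c*(2 + c))
C(h) = h*(-8 + h) (C(h) = (-8 + h)*h = h*(-8 + h))
(7589 + 23792) + C(s(-8)) = (7589 + 23792) + (2*(-8)*(2 - 8))*(-8 + 2*(-8)*(2 - 8)) = 31381 + (2*(-8)*(-6))*(-8 + 2*(-8)*(-6)) = 31381 + 96*(-8 + 96) = 31381 + 96*88 = 31381 + 8448 = 39829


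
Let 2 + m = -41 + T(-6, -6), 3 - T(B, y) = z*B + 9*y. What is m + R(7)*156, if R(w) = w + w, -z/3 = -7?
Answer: 2324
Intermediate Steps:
z = 21 (z = -3*(-7) = 21)
T(B, y) = 3 - 21*B - 9*y (T(B, y) = 3 - (21*B + 9*y) = 3 - (9*y + 21*B) = 3 + (-21*B - 9*y) = 3 - 21*B - 9*y)
R(w) = 2*w
m = 140 (m = -2 + (-41 + (3 - 21*(-6) - 9*(-6))) = -2 + (-41 + (3 + 126 + 54)) = -2 + (-41 + 183) = -2 + 142 = 140)
m + R(7)*156 = 140 + (2*7)*156 = 140 + 14*156 = 140 + 2184 = 2324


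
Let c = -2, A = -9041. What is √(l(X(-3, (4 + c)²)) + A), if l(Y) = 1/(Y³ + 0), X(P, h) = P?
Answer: 2*I*√183081/9 ≈ 95.084*I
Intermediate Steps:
l(Y) = Y⁻³ (l(Y) = 1/(Y³) = Y⁻³)
√(l(X(-3, (4 + c)²)) + A) = √((-3)⁻³ - 9041) = √(-1/27 - 9041) = √(-244108/27) = 2*I*√183081/9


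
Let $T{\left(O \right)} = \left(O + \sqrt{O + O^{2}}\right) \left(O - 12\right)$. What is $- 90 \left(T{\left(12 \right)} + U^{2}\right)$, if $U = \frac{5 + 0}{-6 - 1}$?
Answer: $- \frac{2250}{49} \approx -45.918$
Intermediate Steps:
$U = - \frac{5}{7}$ ($U = \frac{5}{-7} = 5 \left(- \frac{1}{7}\right) = - \frac{5}{7} \approx -0.71429$)
$T{\left(O \right)} = \left(-12 + O\right) \left(O + \sqrt{O + O^{2}}\right)$ ($T{\left(O \right)} = \left(O + \sqrt{O + O^{2}}\right) \left(-12 + O\right) = \left(-12 + O\right) \left(O + \sqrt{O + O^{2}}\right)$)
$- 90 \left(T{\left(12 \right)} + U^{2}\right) = - 90 \left(\left(12^{2} - 144 - 12 \sqrt{12 \left(1 + 12\right)} + 12 \sqrt{12 \left(1 + 12\right)}\right) + \left(- \frac{5}{7}\right)^{2}\right) = - 90 \left(\left(144 - 144 - 12 \sqrt{12 \cdot 13} + 12 \sqrt{12 \cdot 13}\right) + \frac{25}{49}\right) = - 90 \left(\left(144 - 144 - 12 \sqrt{156} + 12 \sqrt{156}\right) + \frac{25}{49}\right) = - 90 \left(\left(144 - 144 - 12 \cdot 2 \sqrt{39} + 12 \cdot 2 \sqrt{39}\right) + \frac{25}{49}\right) = - 90 \left(\left(144 - 144 - 24 \sqrt{39} + 24 \sqrt{39}\right) + \frac{25}{49}\right) = - 90 \left(0 + \frac{25}{49}\right) = \left(-90\right) \frac{25}{49} = - \frac{2250}{49}$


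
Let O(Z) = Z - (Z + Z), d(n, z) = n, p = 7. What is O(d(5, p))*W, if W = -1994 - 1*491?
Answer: 12425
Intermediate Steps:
O(Z) = -Z (O(Z) = Z - 2*Z = -Z)
W = -2485 (W = -1994 - 491 = -2485)
O(d(5, p))*W = -1*5*(-2485) = -5*(-2485) = 12425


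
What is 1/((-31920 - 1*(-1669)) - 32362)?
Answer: -1/62613 ≈ -1.5971e-5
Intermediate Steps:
1/((-31920 - 1*(-1669)) - 32362) = 1/((-31920 + 1669) - 32362) = 1/(-30251 - 32362) = 1/(-62613) = -1/62613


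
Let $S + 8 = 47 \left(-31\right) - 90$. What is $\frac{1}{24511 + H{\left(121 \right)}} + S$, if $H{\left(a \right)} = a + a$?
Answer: $- \frac{38490914}{24753} \approx -1555.0$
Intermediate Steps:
$H{\left(a \right)} = 2 a$
$S = -1555$ ($S = -8 + \left(47 \left(-31\right) - 90\right) = -8 - 1547 = -1555$)
$\frac{1}{24511 + H{\left(121 \right)}} + S = \frac{1}{24511 + 2 \cdot 121} - 1555 = \frac{1}{24511 + 242} - 1555 = \frac{1}{24753} - 1555 = - \frac{38490914}{24753}$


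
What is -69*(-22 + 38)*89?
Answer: -98256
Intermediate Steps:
-69*(-22 + 38)*89 = -69*16*89 = -1104*89 = -98256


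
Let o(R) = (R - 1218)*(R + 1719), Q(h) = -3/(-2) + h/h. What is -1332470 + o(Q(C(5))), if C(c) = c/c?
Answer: -13699813/4 ≈ -3.4250e+6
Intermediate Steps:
C(c) = 1
Q(h) = 5/2 (Q(h) = -3*(-½) + 1 = 3/2 + 1 = 5/2)
o(R) = (-1218 + R)*(1719 + R)
-1332470 + o(Q(C(5))) = -1332470 + (-2093742 + (5/2)² + 501*(5/2)) = -1332470 + (-2093742 + 25/4 + 2505/2) = -1332470 - 8369933/4 = -13699813/4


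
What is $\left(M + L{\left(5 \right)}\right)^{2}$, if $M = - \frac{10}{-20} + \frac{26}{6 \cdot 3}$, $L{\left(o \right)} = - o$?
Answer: $\frac{3025}{324} \approx 9.3364$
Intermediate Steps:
$M = \frac{35}{18}$ ($M = \left(-10\right) \left(- \frac{1}{20}\right) + \frac{26}{18} = \frac{1}{2} + 26 \cdot \frac{1}{18} = \frac{1}{2} + \frac{13}{9} = \frac{35}{18} \approx 1.9444$)
$\left(M + L{\left(5 \right)}\right)^{2} = \left(\frac{35}{18} - 5\right)^{2} = \left(- \frac{55}{18}\right)^{2} = \frac{3025}{324}$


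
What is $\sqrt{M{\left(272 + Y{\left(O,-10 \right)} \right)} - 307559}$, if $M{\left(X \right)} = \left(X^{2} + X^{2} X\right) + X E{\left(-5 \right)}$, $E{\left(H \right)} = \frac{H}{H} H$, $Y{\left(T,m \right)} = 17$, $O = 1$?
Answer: $\sqrt{23912086} \approx 4890.0$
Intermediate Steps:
$E{\left(H \right)} = H$ ($E{\left(H \right)} = 1 H = H$)
$M{\left(X \right)} = X^{2} + X^{3} - 5 X$ ($M{\left(X \right)} = \left(X^{2} + X^{2} X\right) + X \left(-5\right) = \left(X^{2} + X^{3}\right) - 5 X = X^{2} + X^{3} - 5 X$)
$\sqrt{M{\left(272 + Y{\left(O,-10 \right)} \right)} - 307559} = \sqrt{\left(272 + 17\right) \left(-5 + \left(272 + 17\right) + \left(272 + 17\right)^{2}\right) - 307559} = \sqrt{289 \left(-5 + 289 + 289^{2}\right) - 307559} = \sqrt{289 \left(-5 + 289 + 83521\right) - 307559} = \sqrt{289 \cdot 83805 - 307559} = \sqrt{24219645 - 307559} = \sqrt{23912086}$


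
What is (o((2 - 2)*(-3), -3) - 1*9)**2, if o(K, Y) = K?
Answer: 81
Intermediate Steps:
(o((2 - 2)*(-3), -3) - 1*9)**2 = ((2 - 2)*(-3) - 1*9)**2 = (0*(-3) - 9)**2 = (0 - 9)**2 = (-9)**2 = 81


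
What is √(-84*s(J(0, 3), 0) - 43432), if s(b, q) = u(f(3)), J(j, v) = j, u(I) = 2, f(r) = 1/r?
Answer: 20*I*√109 ≈ 208.81*I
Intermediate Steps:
f(r) = 1/r
s(b, q) = 2
√(-84*s(J(0, 3), 0) - 43432) = √(-84*2 - 43432) = √(-168 - 43432) = √(-43600) = 20*I*√109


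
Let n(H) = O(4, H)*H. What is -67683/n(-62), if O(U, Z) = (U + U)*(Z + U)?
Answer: -67683/28768 ≈ -2.3527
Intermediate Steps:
O(U, Z) = 2*U*(U + Z) (O(U, Z) = (2*U)*(U + Z) = 2*U*(U + Z))
n(H) = H*(32 + 8*H) (n(H) = (2*4*(4 + H))*H = (32 + 8*H)*H = H*(32 + 8*H))
-67683/n(-62) = -67683*(-1/(496*(4 - 62))) = -67683/(8*(-62)*(-58)) = -67683/28768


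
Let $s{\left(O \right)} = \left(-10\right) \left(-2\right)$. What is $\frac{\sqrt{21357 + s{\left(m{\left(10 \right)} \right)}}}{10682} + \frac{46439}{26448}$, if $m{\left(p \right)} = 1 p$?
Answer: $\frac{46439}{26448} + \frac{\sqrt{21377}}{10682} \approx 1.7695$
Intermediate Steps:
$m{\left(p \right)} = p$
$s{\left(O \right)} = 20$
$\frac{\sqrt{21357 + s{\left(m{\left(10 \right)} \right)}}}{10682} + \frac{46439}{26448} = \frac{\sqrt{21357 + 20}}{10682} + \frac{46439}{26448} = \sqrt{21377} \cdot \frac{1}{10682} + 46439 \cdot \frac{1}{26448} = \frac{\sqrt{21377}}{10682} + \frac{46439}{26448} = \frac{46439}{26448} + \frac{\sqrt{21377}}{10682}$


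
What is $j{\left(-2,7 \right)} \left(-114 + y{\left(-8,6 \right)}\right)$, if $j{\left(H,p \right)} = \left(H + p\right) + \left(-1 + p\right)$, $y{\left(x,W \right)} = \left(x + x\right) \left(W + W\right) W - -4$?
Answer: $-13882$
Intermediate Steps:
$y{\left(x,W \right)} = 4 + 4 x W^{2}$ ($y{\left(x,W \right)} = 2 x 2 W W + \left(9 - 5\right) = 4 W x W + 4 = 4 x W^{2} + 4 = 4 + 4 x W^{2}$)
$j{\left(H,p \right)} = -1 + H + 2 p$
$j{\left(-2,7 \right)} \left(-114 + y{\left(-8,6 \right)}\right) = \left(-1 - 2 + 2 \cdot 7\right) \left(-114 + \left(4 + 4 \left(-8\right) 6^{2}\right)\right) = \left(-1 - 2 + 14\right) \left(-114 + \left(4 + 4 \left(-8\right) 36\right)\right) = 11 \left(-114 + \left(4 - 1152\right)\right) = 11 \left(-114 - 1148\right) = 11 \left(-1262\right) = -13882$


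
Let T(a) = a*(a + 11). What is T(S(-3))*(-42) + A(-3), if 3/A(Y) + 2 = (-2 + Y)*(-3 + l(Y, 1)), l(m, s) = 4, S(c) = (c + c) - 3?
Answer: 5289/7 ≈ 755.57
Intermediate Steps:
S(c) = -3 + 2*c (S(c) = 2*c - 3 = -3 + 2*c)
T(a) = a*(11 + a)
A(Y) = 3/(-4 + Y) (A(Y) = 3/(-2 + (-2 + Y)*(-3 + 4)) = 3/(-2 + (-2 + Y)*1) = 3/(-2 + (-2 + Y)) = 3/(-4 + Y))
T(S(-3))*(-42) + A(-3) = ((-3 + 2*(-3))*(11 + (-3 + 2*(-3))))*(-42) + 3/(-4 - 3) = ((-3 - 6)*(11 + (-3 - 6)))*(-42) + 3/(-7) = -9*(11 - 9)*(-42) + 3*(-⅐) = -9*2*(-42) - 3/7 = -18*(-42) - 3/7 = 756 - 3/7 = 5289/7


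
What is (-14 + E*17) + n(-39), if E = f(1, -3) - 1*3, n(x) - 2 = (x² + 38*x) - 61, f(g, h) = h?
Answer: -136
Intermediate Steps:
n(x) = -59 + x² + 38*x (n(x) = 2 + ((x² + 38*x) - 61) = 2 + (-61 + x² + 38*x) = -59 + x² + 38*x)
E = -6 (E = -3 - 1*3 = -3 - 3 = -6)
(-14 + E*17) + n(-39) = (-14 - 6*17) + (-59 + (-39)² + 38*(-39)) = (-14 - 102) + (-59 + 1521 - 1482) = -116 - 20 = -136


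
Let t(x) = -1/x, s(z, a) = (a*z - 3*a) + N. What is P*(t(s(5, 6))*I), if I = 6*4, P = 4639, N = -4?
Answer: -13917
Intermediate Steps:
s(z, a) = -4 - 3*a + a*z (s(z, a) = (a*z - 3*a) - 4 = (-3*a + a*z) - 4 = -4 - 3*a + a*z)
I = 24
P*(t(s(5, 6))*I) = 4639*(-1/(-4 - 3*6 + 6*5)*24) = 4639*(-1/(-4 - 18 + 30)*24) = 4639*(-1/8*24) = 4639*(-1*⅛*24) = 4639*(-⅛*24) = 4639*(-3) = -13917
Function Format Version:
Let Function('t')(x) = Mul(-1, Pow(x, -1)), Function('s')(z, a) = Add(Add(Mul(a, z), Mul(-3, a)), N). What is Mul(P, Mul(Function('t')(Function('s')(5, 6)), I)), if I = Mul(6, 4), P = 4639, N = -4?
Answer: -13917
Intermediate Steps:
Function('s')(z, a) = Add(-4, Mul(-3, a), Mul(a, z)) (Function('s')(z, a) = Add(Add(Mul(a, z), Mul(-3, a)), -4) = Add(Add(Mul(-3, a), Mul(a, z)), -4) = Add(-4, Mul(-3, a), Mul(a, z)))
I = 24
Mul(P, Mul(Function('t')(Function('s')(5, 6)), I)) = Mul(4639, Mul(Mul(-1, Pow(Add(-4, Mul(-3, 6), Mul(6, 5)), -1)), 24)) = Mul(4639, Mul(Mul(-1, Pow(Add(-4, -18, 30), -1)), 24)) = Mul(4639, Mul(Mul(-1, Pow(8, -1)), 24)) = Mul(4639, Mul(Mul(-1, Rational(1, 8)), 24)) = Mul(4639, Mul(Rational(-1, 8), 24)) = Mul(4639, -3) = -13917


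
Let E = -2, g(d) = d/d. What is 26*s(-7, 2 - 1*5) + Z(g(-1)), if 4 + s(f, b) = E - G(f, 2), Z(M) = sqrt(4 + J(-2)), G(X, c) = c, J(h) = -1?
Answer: -208 + sqrt(3) ≈ -206.27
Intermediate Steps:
g(d) = 1
Z(M) = sqrt(3) (Z(M) = sqrt(4 - 1) = sqrt(3))
s(f, b) = -8 (s(f, b) = -4 + (-2 - 1*2) = -4 + (-2 - 2) = -4 - 4 = -8)
26*s(-7, 2 - 1*5) + Z(g(-1)) = 26*(-8) + sqrt(3) = -208 + sqrt(3)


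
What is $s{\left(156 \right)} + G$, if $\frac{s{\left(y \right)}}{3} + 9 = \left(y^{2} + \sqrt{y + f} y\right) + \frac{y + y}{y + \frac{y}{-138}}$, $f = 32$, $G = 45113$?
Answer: $\frac{16179706}{137} + 936 \sqrt{47} \approx 1.2452 \cdot 10^{5}$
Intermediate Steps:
$s{\left(y \right)} = - \frac{2871}{137} + 3 y^{2} + 3 y \sqrt{32 + y}$ ($s{\left(y \right)} = -27 + 3 \left(\left(y^{2} + \sqrt{y + 32} y\right) + \frac{y + y}{y + \frac{y}{-138}}\right) = -27 + 3 \left(\left(y^{2} + \sqrt{32 + y} y\right) + \frac{2 y}{y + y \left(- \frac{1}{138}\right)}\right) = -27 + 3 \left(\left(y^{2} + y \sqrt{32 + y}\right) + \frac{2 y}{y - \frac{y}{138}}\right) = -27 + 3 \left(\left(y^{2} + y \sqrt{32 + y}\right) + \frac{2 y}{\frac{137}{138} y}\right) = -27 + 3 \left(\left(y^{2} + y \sqrt{32 + y}\right) + 2 y \frac{138}{137 y}\right) = -27 + 3 \left(\left(y^{2} + y \sqrt{32 + y}\right) + \frac{276}{137}\right) = -27 + 3 \left(\frac{276}{137} + y^{2} + y \sqrt{32 + y}\right) = -27 + \left(\frac{828}{137} + 3 y^{2} + 3 y \sqrt{32 + y}\right) = - \frac{2871}{137} + 3 y^{2} + 3 y \sqrt{32 + y}$)
$s{\left(156 \right)} + G = \left(- \frac{2871}{137} + 3 \cdot 156^{2} + 3 \cdot 156 \sqrt{32 + 156}\right) + 45113 = \left(- \frac{2871}{137} + 3 \cdot 24336 + 3 \cdot 156 \sqrt{188}\right) + 45113 = \left(- \frac{2871}{137} + 73008 + 3 \cdot 156 \cdot 2 \sqrt{47}\right) + 45113 = \left(- \frac{2871}{137} + 73008 + 936 \sqrt{47}\right) + 45113 = \left(\frac{9999225}{137} + 936 \sqrt{47}\right) + 45113 = \frac{16179706}{137} + 936 \sqrt{47}$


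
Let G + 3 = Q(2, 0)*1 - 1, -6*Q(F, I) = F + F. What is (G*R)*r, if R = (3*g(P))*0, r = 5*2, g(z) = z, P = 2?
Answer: 0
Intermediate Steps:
Q(F, I) = -F/3 (Q(F, I) = -(F + F)/6 = -F/3)
r = 10
R = 0 (R = (3*2)*0 = 6*0 = 0)
G = -14/3 (G = -3 + (-⅓*2*1 - 1) = -3 + (-⅔*1 - 1) = -3 + (-⅔ - 1) = -3 - 5/3 = -14/3 ≈ -4.6667)
(G*R)*r = -14/3*0*10 = 0*10 = 0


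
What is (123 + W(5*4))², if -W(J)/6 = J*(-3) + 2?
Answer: 221841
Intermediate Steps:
W(J) = -12 + 18*J (W(J) = -6*(J*(-3) + 2) = -6*(-3*J + 2) = -6*(2 - 3*J) = -12 + 18*J)
(123 + W(5*4))² = (123 + (-12 + 18*(5*4)))² = (123 + (-12 + 18*20))² = (123 + (-12 + 360))² = (123 + 348)² = 471² = 221841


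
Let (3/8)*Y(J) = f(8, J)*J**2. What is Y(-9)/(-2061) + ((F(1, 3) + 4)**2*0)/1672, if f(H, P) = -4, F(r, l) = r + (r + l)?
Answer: 96/229 ≈ 0.41921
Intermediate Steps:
F(r, l) = l + 2*r (F(r, l) = r + (l + r) = l + 2*r)
Y(J) = -32*J**2/3 (Y(J) = 8*(-4*J**2)/3 = -32*J**2/3)
Y(-9)/(-2061) + ((F(1, 3) + 4)**2*0)/1672 = -32/3*(-9)**2/(-2061) + (((3 + 2*1) + 4)**2*0)/1672 = -32/3*81*(-1/2061) + (((3 + 2) + 4)**2*0)*(1/1672) = -864*(-1/2061) + ((5 + 4)**2*0)*(1/1672) = 96/229 + (9**2*0)*(1/1672) = 96/229 + (81*0)*(1/1672) = 96/229 + 0*(1/1672) = 96/229 + 0 = 96/229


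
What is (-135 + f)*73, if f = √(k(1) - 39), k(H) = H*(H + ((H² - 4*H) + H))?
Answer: -9855 + 146*I*√10 ≈ -9855.0 + 461.69*I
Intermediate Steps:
k(H) = H*(H² - 2*H) (k(H) = H*(H + (H² - 3*H)) = H*(H² - 2*H))
f = 2*I*√10 (f = √(1²*(-2 + 1) - 39) = √(1*(-1) - 39) = √(-1 - 39) = √(-40) = 2*I*√10 ≈ 6.3246*I)
(-135 + f)*73 = (-135 + 2*I*√10)*73 = -9855 + 146*I*√10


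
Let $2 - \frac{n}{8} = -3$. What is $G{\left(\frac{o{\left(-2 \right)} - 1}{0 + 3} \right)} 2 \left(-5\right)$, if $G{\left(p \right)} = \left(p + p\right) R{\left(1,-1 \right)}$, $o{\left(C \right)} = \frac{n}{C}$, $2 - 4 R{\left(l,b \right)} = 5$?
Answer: $-105$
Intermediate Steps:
$n = 40$ ($n = 16 - -24 = 16 + 24 = 40$)
$R{\left(l,b \right)} = - \frac{3}{4}$ ($R{\left(l,b \right)} = \frac{1}{2} - \frac{5}{4} = - \frac{3}{4}$)
$o{\left(C \right)} = \frac{40}{C}$
$G{\left(p \right)} = - \frac{3 p}{2}$ ($G{\left(p \right)} = \left(p + p\right) \left(- \frac{3}{4}\right) = 2 p \left(- \frac{3}{4}\right) = - \frac{3 p}{2}$)
$G{\left(\frac{o{\left(-2 \right)} - 1}{0 + 3} \right)} 2 \left(-5\right) = - \frac{3 \frac{\frac{40}{-2} - 1}{0 + 3}}{2} \cdot 2 \left(-5\right) = - \frac{3 \frac{40 \left(- \frac{1}{2}\right) - 1}{3}}{2} \cdot 2 \left(-5\right) = - \frac{3 \left(-20 - 1\right) \frac{1}{3}}{2} \cdot 2 \left(-5\right) = - \frac{3 \left(\left(-21\right) \frac{1}{3}\right)}{2} \cdot 2 \left(-5\right) = \left(- \frac{3}{2}\right) \left(-7\right) 2 \left(-5\right) = \frac{21}{2} \cdot 2 \left(-5\right) = 21 \left(-5\right) = -105$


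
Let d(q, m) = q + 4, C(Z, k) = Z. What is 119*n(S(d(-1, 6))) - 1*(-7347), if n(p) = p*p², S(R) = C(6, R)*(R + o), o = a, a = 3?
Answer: 5559411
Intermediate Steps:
o = 3
d(q, m) = 4 + q
S(R) = 18 + 6*R (S(R) = 6*(R + 3) = 6*(3 + R) = 18 + 6*R)
n(p) = p³
119*n(S(d(-1, 6))) - 1*(-7347) = 119*(18 + 6*(4 - 1))³ - 1*(-7347) = 119*(18 + 6*3)³ + 7347 = 119*(18 + 18)³ + 7347 = 119*36³ + 7347 = 119*46656 + 7347 = 5552064 + 7347 = 5559411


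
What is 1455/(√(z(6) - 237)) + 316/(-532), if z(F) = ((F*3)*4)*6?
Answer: -79/133 + 97*√195/13 ≈ 103.60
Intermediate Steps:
z(F) = 72*F (z(F) = ((3*F)*4)*6 = (12*F)*6 = 72*F)
1455/(√(z(6) - 237)) + 316/(-532) = 1455/(√(72*6 - 237)) + 316/(-532) = 1455/(√(432 - 237)) + 316*(-1/532) = 1455/(√195) - 79/133 = 1455*(√195/195) - 79/133 = 97*√195/13 - 79/133 = -79/133 + 97*√195/13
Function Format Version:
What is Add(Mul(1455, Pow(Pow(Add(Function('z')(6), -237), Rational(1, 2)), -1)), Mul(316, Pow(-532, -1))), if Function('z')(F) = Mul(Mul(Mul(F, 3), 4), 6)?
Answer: Add(Rational(-79, 133), Mul(Rational(97, 13), Pow(195, Rational(1, 2)))) ≈ 103.60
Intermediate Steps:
Function('z')(F) = Mul(72, F) (Function('z')(F) = Mul(Mul(Mul(3, F), 4), 6) = Mul(Mul(12, F), 6) = Mul(72, F))
Add(Mul(1455, Pow(Pow(Add(Function('z')(6), -237), Rational(1, 2)), -1)), Mul(316, Pow(-532, -1))) = Add(Mul(1455, Pow(Pow(Add(Mul(72, 6), -237), Rational(1, 2)), -1)), Mul(316, Pow(-532, -1))) = Add(Mul(1455, Pow(Pow(Add(432, -237), Rational(1, 2)), -1)), Mul(316, Rational(-1, 532))) = Add(Mul(1455, Pow(Pow(195, Rational(1, 2)), -1)), Rational(-79, 133)) = Add(Mul(1455, Mul(Rational(1, 195), Pow(195, Rational(1, 2)))), Rational(-79, 133)) = Add(Mul(Rational(97, 13), Pow(195, Rational(1, 2))), Rational(-79, 133)) = Add(Rational(-79, 133), Mul(Rational(97, 13), Pow(195, Rational(1, 2))))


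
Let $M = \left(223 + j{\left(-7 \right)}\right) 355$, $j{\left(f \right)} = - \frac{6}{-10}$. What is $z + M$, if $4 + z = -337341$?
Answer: $-257967$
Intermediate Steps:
$z = -337345$ ($z = -4 - 337341 = -337345$)
$j{\left(f \right)} = \frac{3}{5}$ ($j{\left(f \right)} = \left(-6\right) \left(- \frac{1}{10}\right) = \frac{3}{5}$)
$M = 79378$ ($M = \left(223 + \frac{3}{5}\right) 355 = \frac{1118}{5} \cdot 355 = 79378$)
$z + M = -337345 + 79378 = -257967$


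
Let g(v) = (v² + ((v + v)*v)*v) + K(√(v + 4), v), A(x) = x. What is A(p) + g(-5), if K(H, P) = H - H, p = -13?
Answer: -238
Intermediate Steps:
K(H, P) = 0
g(v) = v² + 2*v³ (g(v) = (v² + ((v + v)*v)*v) + 0 = (v² + ((2*v)*v)*v) + 0 = (v² + (2*v²)*v) + 0 = (v² + 2*v³) + 0 = v² + 2*v³)
A(p) + g(-5) = -13 + (-5)²*(1 + 2*(-5)) = -13 + 25*(1 - 10) = -13 + 25*(-9) = -13 - 225 = -238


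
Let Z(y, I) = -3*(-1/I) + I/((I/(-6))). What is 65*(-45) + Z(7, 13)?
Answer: -38100/13 ≈ -2930.8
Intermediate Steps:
Z(y, I) = -6 + 3/I (Z(y, I) = -3*(-1/I) + I/((I*(-1/6))) = -3*(-1/I) + I/((-I/6)) = -(-3)/I + I*(-6/I) = 3/I - 6 = -6 + 3/I)
65*(-45) + Z(7, 13) = 65*(-45) + (-6 + 3/13) = -2925 + (-6 + 3*(1/13)) = -2925 + (-6 + 3/13) = -2925 - 75/13 = -38100/13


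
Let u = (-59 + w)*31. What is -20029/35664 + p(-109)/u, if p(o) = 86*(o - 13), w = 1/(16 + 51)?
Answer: 1413544703/273079248 ≈ 5.1763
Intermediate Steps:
w = 1/67 ≈ 0.014925
u = -122512/67 (u = (-59 + 1/67)*31 = -3952/67*31 = -122512/67 ≈ -1828.5)
p(o) = -1118 + 86*o (p(o) = 86*(-13 + o) = -1118 + 86*o)
-20029/35664 + p(-109)/u = -20029/35664 + (-1118 + 86*(-109))/(-122512/67) = -20029*1/35664 + (-1118 - 9374)*(-67/122512) = -20029/35664 - 10492*(-67/122512) = -20029/35664 + 175741/30628 = 1413544703/273079248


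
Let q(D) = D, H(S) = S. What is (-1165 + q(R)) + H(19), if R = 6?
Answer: -1140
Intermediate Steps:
(-1165 + q(R)) + H(19) = (-1165 + 6) + 19 = -1159 + 19 = -1140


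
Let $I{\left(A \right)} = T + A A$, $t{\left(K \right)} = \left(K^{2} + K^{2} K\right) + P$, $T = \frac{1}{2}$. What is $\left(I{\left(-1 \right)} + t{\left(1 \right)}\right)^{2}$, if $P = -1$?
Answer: $\frac{25}{4} \approx 6.25$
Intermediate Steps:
$T = \frac{1}{2} \approx 0.5$
$t{\left(K \right)} = -1 + K^{2} + K^{3}$ ($t{\left(K \right)} = \left(K^{2} + K^{2} K\right) - 1 = \left(K^{2} + K^{3}\right) - 1 = -1 + K^{2} + K^{3}$)
$I{\left(A \right)} = \frac{1}{2} + A^{2}$ ($I{\left(A \right)} = \frac{1}{2} + A A = \frac{1}{2} + A^{2}$)
$\left(I{\left(-1 \right)} + t{\left(1 \right)}\right)^{2} = \left(\left(\frac{1}{2} + \left(-1\right)^{2}\right) + \left(-1 + 1^{2} + 1^{3}\right)\right)^{2} = \left(\left(\frac{1}{2} + 1\right) + \left(-1 + 1 + 1\right)\right)^{2} = \left(\frac{3}{2} + 1\right)^{2} = \left(\frac{5}{2}\right)^{2} = \frac{25}{4}$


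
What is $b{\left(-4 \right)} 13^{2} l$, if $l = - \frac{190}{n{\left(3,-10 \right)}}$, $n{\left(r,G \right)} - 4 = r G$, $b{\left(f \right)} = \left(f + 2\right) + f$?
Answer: $-7410$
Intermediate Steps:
$b{\left(f \right)} = 2 + 2 f$ ($b{\left(f \right)} = \left(2 + f\right) + f = 2 + 2 f$)
$n{\left(r,G \right)} = 4 + G r$ ($n{\left(r,G \right)} = 4 + r G = 4 + G r$)
$l = \frac{95}{13}$ ($l = - \frac{190}{4 - 30} = - \frac{190}{-26} = \left(-190\right) \left(- \frac{1}{26}\right) = \frac{95}{13} \approx 7.3077$)
$b{\left(-4 \right)} 13^{2} l = \left(2 + 2 \left(-4\right)\right) 13^{2} \cdot \frac{95}{13} = \left(2 - 8\right) 169 \cdot \frac{95}{13} = \left(-6\right) 169 \cdot \frac{95}{13} = \left(-1014\right) \frac{95}{13} = -7410$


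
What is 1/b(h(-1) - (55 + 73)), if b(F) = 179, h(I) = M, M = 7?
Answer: 1/179 ≈ 0.0055866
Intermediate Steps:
h(I) = 7
1/b(h(-1) - (55 + 73)) = 1/179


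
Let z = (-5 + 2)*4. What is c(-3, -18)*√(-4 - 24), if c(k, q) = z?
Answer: -24*I*√7 ≈ -63.498*I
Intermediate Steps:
z = -12 (z = -3*4 = -12)
c(k, q) = -12
c(-3, -18)*√(-4 - 24) = -12*√(-4 - 24) = -24*I*√7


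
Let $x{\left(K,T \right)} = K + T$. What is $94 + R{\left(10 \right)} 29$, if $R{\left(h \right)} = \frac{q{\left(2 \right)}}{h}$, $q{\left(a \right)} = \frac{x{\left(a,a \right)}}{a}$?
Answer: $\frac{499}{5} \approx 99.8$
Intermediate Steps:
$q{\left(a \right)} = 2$ ($q{\left(a \right)} = \frac{a + a}{a} = \frac{2 a}{a} = 2$)
$R{\left(h \right)} = \frac{2}{h}$
$94 + R{\left(10 \right)} 29 = 94 + \frac{2}{10} \cdot 29 = 94 + 2 \cdot \frac{1}{10} \cdot 29 = 94 + \frac{1}{5} \cdot 29 = 94 + \frac{29}{5} = \frac{499}{5}$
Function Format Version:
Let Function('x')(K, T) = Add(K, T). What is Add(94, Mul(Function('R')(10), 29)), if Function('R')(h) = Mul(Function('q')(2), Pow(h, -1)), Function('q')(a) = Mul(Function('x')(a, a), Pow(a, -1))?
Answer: Rational(499, 5) ≈ 99.800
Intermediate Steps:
Function('q')(a) = 2 (Function('q')(a) = Mul(Add(a, a), Pow(a, -1)) = Mul(Mul(2, a), Pow(a, -1)) = 2)
Function('R')(h) = Mul(2, Pow(h, -1))
Add(94, Mul(Function('R')(10), 29)) = Add(94, Mul(Mul(2, Pow(10, -1)), 29)) = Add(94, Mul(Mul(2, Rational(1, 10)), 29)) = Add(94, Mul(Rational(1, 5), 29)) = Add(94, Rational(29, 5)) = Rational(499, 5)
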